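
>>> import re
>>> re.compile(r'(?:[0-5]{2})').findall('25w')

This matches exactly 2 of a character in [0-5] (non-capturing group).
Walking the string: at [0:2] → '25'.
With no groups in the pattern, `findall` gives back each whole match — 1 here.

['25']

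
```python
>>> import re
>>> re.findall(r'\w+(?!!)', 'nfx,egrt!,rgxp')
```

['nfx', 'egr', 'rgxp']

The negative lookahead/lookbehind blocks any match where the forbidden context is present.
Scanning left to right: at [0:3] → 'nfx'; at [4:7] → 'egr'; at [10:14] → 'rgxp'.
With no groups in the pattern, `findall` gives back each whole match — 3 here.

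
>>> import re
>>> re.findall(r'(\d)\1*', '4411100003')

['4', '1', '0', '3']

The backreference `\1` re-matches whatever the first group consumed, character for character.
One capturing group, so `findall` returns just the captured substring from each match — 4 in all.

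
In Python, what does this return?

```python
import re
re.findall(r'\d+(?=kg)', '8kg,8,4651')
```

The lookaround is zero-width — it requires the adjacent text to match without consuming it, so the asserted text isn't part of the match.
Matches: at [0:1] → '8'.
With no groups in the pattern, `findall` gives back each whole match — 1 here.

['8']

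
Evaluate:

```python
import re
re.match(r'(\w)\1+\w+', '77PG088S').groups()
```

('7',)

The match spans [0:8] → '77PG088S'.
Captured: group 1 = '7'.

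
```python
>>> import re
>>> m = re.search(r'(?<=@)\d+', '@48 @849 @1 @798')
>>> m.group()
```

The `(?=…)`/`(?<=…)` assertion just peeks at neighbouring text; it doesn't advance the match position.
`re.search` scans for the first position where the pattern succeeds.
The match spans [1:3] → '48'.

'48'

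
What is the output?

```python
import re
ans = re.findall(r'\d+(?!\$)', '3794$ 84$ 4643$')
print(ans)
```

A negative assertion filters positions out without eating any characters.
Scanning left to right: at [0:3] → '379'; at [6:7] → '8'; at [10:13] → '464'.
No capturing groups, so `findall` returns the 3 full match strings.

['379', '8', '464']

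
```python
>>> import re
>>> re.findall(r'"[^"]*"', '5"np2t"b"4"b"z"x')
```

Walking the string: at [1:7] → '"np2t"'; at [8:11] → '"4"'; at [12:15] → '"z"'.
With no groups in the pattern, `findall` gives back each whole match — 3 here.

['"np2t"', '"4"', '"z"']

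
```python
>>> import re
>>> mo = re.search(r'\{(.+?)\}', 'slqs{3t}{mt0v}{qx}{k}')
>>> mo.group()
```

`re.search` scans for the first position where the pattern succeeds.
The match spans [4:8] → '{3t}'.
Captured: group 1 = '3t'.

'{3t}'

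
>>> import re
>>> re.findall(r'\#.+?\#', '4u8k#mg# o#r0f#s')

['#mg#', '#r0f#']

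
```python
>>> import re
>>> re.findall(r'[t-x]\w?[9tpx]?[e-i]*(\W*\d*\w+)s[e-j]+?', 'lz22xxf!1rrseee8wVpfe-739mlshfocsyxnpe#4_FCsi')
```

The pattern matches a character in [t-x], then optionally a word character, then optionally one of [9tpx]; then zero or more of a character in [e-i]; then zero or more of a non-word character, then zero or more of a digit, then one or more of a word character (captured); then the literal 's', then one or more of a character in [e-j] (lazy).
Because there's exactly one group, `findall` drops the full match and keeps group 1 from each hit.

['!1rr', '-739ml', '#4_FC']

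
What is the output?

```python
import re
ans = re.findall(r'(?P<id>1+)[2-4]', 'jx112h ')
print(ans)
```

['11']

The pattern matches one or more of a literal '1' (captured as 'id'); then a character in [2-4].
Walking the string: at [2:5] match '112', group 1 = '11'.
Because there's exactly one group, `findall` drops the full match and keeps group 1 from the one hit.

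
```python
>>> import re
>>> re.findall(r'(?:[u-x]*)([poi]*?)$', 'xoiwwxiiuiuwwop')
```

['op', '']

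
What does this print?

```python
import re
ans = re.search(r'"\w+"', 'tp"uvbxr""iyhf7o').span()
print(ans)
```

(2, 9)

The match spans [2:9] → '"uvbxr"'.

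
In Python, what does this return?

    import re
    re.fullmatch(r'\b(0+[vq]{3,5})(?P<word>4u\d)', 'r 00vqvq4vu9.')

`re.fullmatch` requires the pattern to consume the entire string.
Here there's no way to consume every character, so the call returns None.

None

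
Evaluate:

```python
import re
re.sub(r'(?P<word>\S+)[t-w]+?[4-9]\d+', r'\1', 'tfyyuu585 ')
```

The pattern matches one or more of a non-whitespace character (captured as 'word'); then one or more of a character in [t-w] (lazy), then a character in [4-9], then one or more of a digit.
Matches: at [0:9] → 'tfyyuu585'.
Each match is replaced using the text its own group 1 captured.

'tfyyu '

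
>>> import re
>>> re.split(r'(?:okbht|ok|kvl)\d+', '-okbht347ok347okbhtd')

Splitting on the pattern gives 3 pieces.

['-', '', 'okbhtd']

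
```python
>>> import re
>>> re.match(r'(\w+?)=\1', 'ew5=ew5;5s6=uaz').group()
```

'ew5=ew5'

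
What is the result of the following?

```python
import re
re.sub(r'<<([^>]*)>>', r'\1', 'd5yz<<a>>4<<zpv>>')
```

The replacement refers to a captured group, so each match is rewritten using its own captured text.

'd5yza4zpv'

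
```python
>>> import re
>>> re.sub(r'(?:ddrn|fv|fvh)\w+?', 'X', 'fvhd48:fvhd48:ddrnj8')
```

The regex engine tests alternatives in the order written; an earlier branch that matches wins even if a later one would match more.
Each match is replaced by 'X'.

'Xd48:Xd48:X8'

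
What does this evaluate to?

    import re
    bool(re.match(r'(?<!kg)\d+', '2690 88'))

True

`match` is anchored at position 0; if the pattern doesn't fit there, it returns None.
The match spans [0:4] → '2690'.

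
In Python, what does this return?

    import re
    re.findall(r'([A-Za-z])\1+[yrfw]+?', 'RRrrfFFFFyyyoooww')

['R', 'F', 'o']

`\1` is not a pattern — it's the concrete string captured by group 1, re-applied verbatim.
Scanning left to right: at [0:3] match 'RRr', group 1 = 'R'; at [5:10] match 'FFFFy', group 1 = 'F'; at [12:16] match 'ooow', group 1 = 'o'.
`findall` collects group 1 from each match (3 total).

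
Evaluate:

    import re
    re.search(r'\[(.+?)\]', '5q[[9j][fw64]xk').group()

'[[9j]'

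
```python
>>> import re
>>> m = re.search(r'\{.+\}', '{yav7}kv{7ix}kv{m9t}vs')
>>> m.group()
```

`re.search` tries every starting position until one works.
The match spans [0:20] → '{yav7}kv{7ix}kv{m9t}'.

'{yav7}kv{7ix}kv{m9t}'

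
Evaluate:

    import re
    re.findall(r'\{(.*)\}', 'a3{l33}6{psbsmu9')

Matches: at [2:7] match '{l33}', group 1 = 'l33'.
With a single group, `findall` returns only what that group captured — 1 item.

['l33']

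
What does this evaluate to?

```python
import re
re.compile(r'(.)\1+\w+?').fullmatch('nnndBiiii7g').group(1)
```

'n'

The match spans [0:11] → 'nnndBiiii7g'.
Captured: group 1 = 'n'.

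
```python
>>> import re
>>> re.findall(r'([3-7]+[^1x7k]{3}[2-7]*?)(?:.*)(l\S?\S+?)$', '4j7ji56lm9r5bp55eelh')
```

Pattern: one or more of a character in [3-7], then exactly 3 of any character except [1x7k], then zero or more of a character in [2-7] (lazy) (captured); then zero or more of any character (non-capturing group); then the literal 'l', then optionally a non-whitespace character, then one or more of a non-whitespace character (lazy) (captured); then anchored at the end.
Walking the string: at [2:20] match '7ji56lm9r5bp55eelh', groups = ('7ji5', 'lh').
With 2 capturing groups, `findall` returns a 2-tuple per match.

[('7ji5', 'lh')]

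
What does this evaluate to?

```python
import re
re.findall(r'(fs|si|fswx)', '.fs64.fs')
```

Matches: at [1:3] match 'fs', group 1 = 'fs'; at [6:8] match 'fs', group 1 = 'fs'.
Because there's exactly one group, `findall` drops the full match and keeps group 1 from each hit.

['fs', 'fs']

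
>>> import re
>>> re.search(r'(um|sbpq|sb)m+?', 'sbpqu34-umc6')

Here no position works, so the call returns None.

None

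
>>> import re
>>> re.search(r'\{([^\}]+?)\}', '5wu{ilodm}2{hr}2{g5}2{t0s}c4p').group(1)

Unlike `match`, `search` isn't anchored — it looks for the pattern anywhere in the string.
The match spans [3:10] → '{ilodm}'.
Captured: group 1 = 'ilodm'.

'ilodm'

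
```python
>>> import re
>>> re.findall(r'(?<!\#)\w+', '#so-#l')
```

['o']

The negative lookaround is zero-width — it rules out positions where the adjacent text would match, without consuming anything.
Scanning left to right: at [2:3] → 'o'.
`findall` yields the raw match text (1 of them) because the pattern has no groups.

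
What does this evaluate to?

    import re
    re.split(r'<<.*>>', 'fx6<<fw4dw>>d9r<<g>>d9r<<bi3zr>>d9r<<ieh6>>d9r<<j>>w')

Splitting on the pattern gives 2 pieces.

['fx6', 'w']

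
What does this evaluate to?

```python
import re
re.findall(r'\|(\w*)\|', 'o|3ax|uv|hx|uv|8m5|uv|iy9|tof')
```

['3ax', 'hx', '8m5', 'iy9']

One capturing group, so `findall` returns just the captured substring from each match — 4 in all.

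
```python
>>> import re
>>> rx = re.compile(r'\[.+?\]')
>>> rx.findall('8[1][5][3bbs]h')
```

['[1]', '[5]', '[3bbs]']

The `?` after the quantifier makes it lazy — it takes as little as possible before letting the rest of the pattern try.
Since nothing is captured, `findall` lists the 3 matched substrings directly.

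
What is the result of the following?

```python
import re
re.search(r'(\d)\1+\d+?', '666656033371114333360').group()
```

'66665'

A backreference is literal: `\1` must see the identical characters the first group matched.
`re.search` scans for the first position where the pattern succeeds.
The match spans [0:5] → '66665'.
Captured: group 1 = '6'.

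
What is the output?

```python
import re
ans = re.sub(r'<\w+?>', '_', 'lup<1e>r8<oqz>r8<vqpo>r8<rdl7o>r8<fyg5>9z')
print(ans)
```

lup_r8_r8_r8_r8_9z

Every occurrence is swapped for '_'.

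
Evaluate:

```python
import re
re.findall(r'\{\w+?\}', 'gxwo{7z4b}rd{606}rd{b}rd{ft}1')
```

Walking the string: at [4:10] → '{7z4b}'; at [12:17] → '{606}'; at [19:22] → '{b}'; at [24:28] → '{ft}'.
Since nothing is captured, `findall` lists the 4 matched substrings directly.

['{7z4b}', '{606}', '{b}', '{ft}']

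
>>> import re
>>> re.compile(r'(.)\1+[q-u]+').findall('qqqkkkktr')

`\1` is not a pattern — it's the concrete string captured by group 1, re-applied verbatim.
With a single group, `findall` returns only what that group captured — 2 items.

['q', 'k']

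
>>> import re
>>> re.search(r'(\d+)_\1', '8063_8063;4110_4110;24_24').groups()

A backreference is literal: `\1` must see the identical characters the first group matched.
`re.search` scans for the first position where the pattern succeeds.
The match spans [0:9] → '8063_8063'.
Captured: group 1 = '8063'.

('8063',)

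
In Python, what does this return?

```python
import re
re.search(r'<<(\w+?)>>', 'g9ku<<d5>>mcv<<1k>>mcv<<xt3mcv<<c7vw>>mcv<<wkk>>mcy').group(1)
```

The match spans [4:10] → '<<d5>>'.
Captured: group 1 = 'd5'.

'd5'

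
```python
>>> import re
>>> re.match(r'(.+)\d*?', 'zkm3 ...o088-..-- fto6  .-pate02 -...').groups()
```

Pattern: one or more of any character (captured); then zero or more of a digit (lazy).
`match` is anchored at position 0; if the pattern doesn't fit there, it returns None.
The match spans [0:37] → 'zkm3 ...o088-..-- fto6  .-pate02 -...'.
Captured: group 1 = 'zkm3 ...o088-..-- fto6  .-pate02 -...'.

('zkm3 ...o088-..-- fto6  .-pate02 -...',)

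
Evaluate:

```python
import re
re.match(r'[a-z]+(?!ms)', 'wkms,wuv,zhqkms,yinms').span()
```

(0, 4)

A negative assertion filters positions out without eating any characters.
`match` is anchored at position 0; if the pattern doesn't fit there, it returns None.
The match spans [0:4] → 'wkms'.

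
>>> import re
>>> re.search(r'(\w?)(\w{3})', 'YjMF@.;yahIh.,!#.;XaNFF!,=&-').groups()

('Y', 'jMF')

Pattern: optionally a word character (captured); then exactly 3 of a word character (captured).
Unlike `match`, `search` isn't anchored — it looks for the pattern anywhere in the string.
The match spans [0:4] → 'YjMF'.
Captured: group 1 = 'Y', group 2 = 'jMF'.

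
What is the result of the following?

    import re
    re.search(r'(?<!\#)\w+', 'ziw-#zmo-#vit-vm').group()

The negative lookahead/lookbehind blocks any match where the forbidden context is present.
Unlike `match`, `search` isn't anchored — it looks for the pattern anywhere in the string.
The match spans [0:3] → 'ziw'.

'ziw'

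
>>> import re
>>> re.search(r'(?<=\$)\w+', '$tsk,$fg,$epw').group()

The positive lookaround only admits positions where the adjacent text matches; those characters stay outside the span.
`re.search` scans for the first position where the pattern succeeds.
The match spans [1:4] → 'tsk'.

'tsk'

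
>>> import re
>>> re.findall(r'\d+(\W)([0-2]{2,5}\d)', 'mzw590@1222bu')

[('@', '1222')]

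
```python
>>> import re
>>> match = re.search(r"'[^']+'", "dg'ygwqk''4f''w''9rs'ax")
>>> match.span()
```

(2, 9)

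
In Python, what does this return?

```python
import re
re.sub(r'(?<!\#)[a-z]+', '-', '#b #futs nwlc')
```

'#b #f- -'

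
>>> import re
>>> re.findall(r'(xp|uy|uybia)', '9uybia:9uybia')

The regex engine tests alternatives in the order written; an earlier branch that matches wins even if a later one would match more.
Matches: at [1:3] match 'uy', group 1 = 'uy'; at [8:10] match 'uy', group 1 = 'uy'.
With a single group, `findall` returns only what that group captured — 2 items.

['uy', 'uy']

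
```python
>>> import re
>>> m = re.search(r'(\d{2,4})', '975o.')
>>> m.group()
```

This matches 2 to 4 of a digit (captured).
`re.search` scans for the first position where the pattern succeeds.
The match spans [0:3] → '975'.
Captured: group 1 = '975'.

'975'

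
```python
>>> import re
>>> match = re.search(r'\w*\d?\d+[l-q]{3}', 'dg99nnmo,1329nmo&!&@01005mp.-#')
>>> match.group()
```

'dg99nnm'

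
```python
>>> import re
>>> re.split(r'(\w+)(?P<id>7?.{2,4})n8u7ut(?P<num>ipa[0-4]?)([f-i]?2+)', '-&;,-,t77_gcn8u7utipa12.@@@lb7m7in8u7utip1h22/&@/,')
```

The pattern matches one or more of a word character (captured); then optionally a literal '7', then 2 to 4 of any character (captured as 'id'); then the literal 'n8u', then the literal '7ut'; then a literal 'i', then the literal 'pa', then optionally a character in [0-4] (captured as 'num'); then optionally a character in [f-i], then one or more of a literal '2' (captured).
Because the pattern has a capturing group, `split` also inserts each captured text between the pieces.

['-&;,-,', 't77_', 'gc', 'ipa1', '2', '.@@@lb7m7in8u7utip1h22/&@/,']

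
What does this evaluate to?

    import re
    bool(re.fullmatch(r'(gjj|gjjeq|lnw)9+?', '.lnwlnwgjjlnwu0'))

False

`fullmatch` succeeds only if the pattern covers the string from start to end.
Here the string isn't matched end-to-end, so the call returns None, and `bool(None)` is False.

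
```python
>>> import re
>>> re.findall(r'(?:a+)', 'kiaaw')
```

Pattern: one or more of a literal 'a' (non-capturing group).
Matches: at [2:4] → 'aa'.
With no groups in the pattern, `findall` gives back each whole match — 1 here.

['aa']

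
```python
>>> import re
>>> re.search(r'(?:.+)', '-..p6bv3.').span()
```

The pattern matches one or more of any character (non-capturing group).
Unlike `match`, `search` isn't anchored — it looks for the pattern anywhere in the string.
The match spans [0:9] → '-..p6bv3.'.

(0, 9)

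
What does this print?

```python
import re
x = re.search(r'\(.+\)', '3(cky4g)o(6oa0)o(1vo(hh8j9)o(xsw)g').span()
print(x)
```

Unlike `match`, `search` isn't anchored — it looks for the pattern anywhere in the string.
The match spans [1:33] → '(cky4g)o(6oa0)o(1vo(hh8j9)o(xsw)'.

(1, 33)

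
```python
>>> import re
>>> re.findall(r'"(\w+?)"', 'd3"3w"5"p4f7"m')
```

With a single group, `findall` returns only what that group captured — 2 items.

['3w', 'p4f7']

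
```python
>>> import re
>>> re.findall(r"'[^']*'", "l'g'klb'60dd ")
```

["'g'"]

`findall` yields the raw match text (1 of them) because the pattern has no groups.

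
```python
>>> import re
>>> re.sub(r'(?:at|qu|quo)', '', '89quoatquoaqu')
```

'89ooa'

The regex engine tests alternatives in the order written; an earlier branch that matches wins even if a later one would match more.
Matches: at [2:4] → 'qu'; at [5:7] → 'at'; at [7:9] → 'qu'; at [11:13] → 'qu'.
Each match is replaced by ''.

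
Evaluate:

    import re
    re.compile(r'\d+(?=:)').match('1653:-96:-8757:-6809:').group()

The positive lookaround only admits positions where the adjacent text matches; those characters stay outside the span.
`re.match` won't scan ahead — the pattern has to work from the very first character.
The match spans [0:4] → '1653'.

'1653'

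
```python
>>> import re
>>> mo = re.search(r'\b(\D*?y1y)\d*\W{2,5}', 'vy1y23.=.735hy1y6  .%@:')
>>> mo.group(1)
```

The match spans [0:9] → 'vy1y23.=.'.
Captured: group 1 = 'vy1y'.

'vy1y'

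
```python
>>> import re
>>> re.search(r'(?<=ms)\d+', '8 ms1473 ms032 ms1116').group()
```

'1473'

The `(?=…)`/`(?<=…)` assertion just peeks at neighbouring text; it doesn't advance the match position.
`re.search` tries every starting position until one works.
The match spans [4:8] → '1473'.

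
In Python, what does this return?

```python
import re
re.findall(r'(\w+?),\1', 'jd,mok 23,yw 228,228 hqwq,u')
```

['228']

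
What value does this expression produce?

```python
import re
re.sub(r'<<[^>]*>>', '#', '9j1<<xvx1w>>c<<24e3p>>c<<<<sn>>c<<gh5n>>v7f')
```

'9j1#c#c#c#v7f'

Matches: at [3:12] → '<<xvx1w>>'; at [13:22] → '<<24e3p>>'; at [23:31] → '<<<<sn>>'; at [32:40] → '<<gh5n>>'.
`sub` substitutes '#' at each match site.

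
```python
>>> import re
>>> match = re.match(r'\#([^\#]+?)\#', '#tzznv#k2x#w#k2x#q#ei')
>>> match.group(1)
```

'tzznv'

`re.match` only tries the pattern at the start of the string.
The match spans [0:7] → '#tzznv#'.
Captured: group 1 = 'tzznv'.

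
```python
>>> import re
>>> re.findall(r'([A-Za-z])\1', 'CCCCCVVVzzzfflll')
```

['C', 'C', 'V', 'z', 'f', 'l']

The backreference `\1` re-matches whatever the first group consumed, character for character.
Walking the string: at [0:2] match 'CC', group 1 = 'C'; at [2:4] match 'CC', group 1 = 'C'; at [5:7] match 'VV', group 1 = 'V'; at [8:10] match 'zz', group 1 = 'z'; at [11:13] match 'ff', group 1 = 'f'; ….
With a single group, `findall` returns only what that group captured — 6 items.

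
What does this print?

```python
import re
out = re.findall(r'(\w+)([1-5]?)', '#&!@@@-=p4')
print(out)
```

[('p4', '')]

Pattern: one or more of a word character (captured); then optionally a character in [1-5] (captured).
Walking the string: at [8:10] match 'p4', groups = ('p4', '').
`findall` packs the 2 group values into a tuple for every match.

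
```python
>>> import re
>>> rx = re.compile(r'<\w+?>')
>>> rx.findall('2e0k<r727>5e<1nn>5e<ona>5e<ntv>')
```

With no groups in the pattern, `findall` gives back each whole match — 4 here.

['<r727>', '<1nn>', '<ona>', '<ntv>']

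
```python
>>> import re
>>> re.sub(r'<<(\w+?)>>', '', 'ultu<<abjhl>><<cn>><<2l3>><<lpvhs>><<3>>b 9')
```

'ultub 9'

Every occurrence is swapped for ''.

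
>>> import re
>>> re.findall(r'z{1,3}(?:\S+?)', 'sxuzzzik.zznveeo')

['zzzi', 'zzn']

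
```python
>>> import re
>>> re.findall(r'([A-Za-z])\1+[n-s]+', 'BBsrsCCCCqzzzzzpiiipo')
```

`\1` is not a pattern — it's the concrete string captured by group 1, re-applied verbatim.
Scanning left to right: at [0:5] match 'BBsrs', group 1 = 'B'; at [5:10] match 'CCCCq', group 1 = 'C'; at [10:16] match 'zzzzzp', group 1 = 'z'; at [16:21] match 'iiipo', group 1 = 'i'.
`findall` collects group 1 from each match (4 total).

['B', 'C', 'z', 'i']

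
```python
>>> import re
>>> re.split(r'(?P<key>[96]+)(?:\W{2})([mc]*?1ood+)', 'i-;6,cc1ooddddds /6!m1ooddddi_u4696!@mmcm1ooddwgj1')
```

['i-;6,cc1ooddddds /6!m1ooddddi_u4', '696', 'mmcm1oodd', 'wgj1']

Pattern: one or more of one of [96] (captured as 'key'); then exactly 2 of a non-word character (non-capturing group); then zero or more of one of [mc] (lazy), then the literal '1oo', then one or more of a literal 'd' (captured).
Matches to split on: at [32:46] → '696!@mmcm1oodd'.
The group in the pattern means `split` returns the separators' captures alongside the pieces.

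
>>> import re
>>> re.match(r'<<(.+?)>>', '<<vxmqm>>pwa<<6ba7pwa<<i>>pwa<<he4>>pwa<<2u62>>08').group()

'<<vxmqm>>'

A non-greedy quantifier consumes as few characters as it can — just enough that the remainder of the pattern still matches from where it stops; whatever follows it matches normally.
`match` is anchored at position 0; if the pattern doesn't fit there, it returns None.
The match spans [0:9] → '<<vxmqm>>'.
Captured: group 1 = 'vxmqm'.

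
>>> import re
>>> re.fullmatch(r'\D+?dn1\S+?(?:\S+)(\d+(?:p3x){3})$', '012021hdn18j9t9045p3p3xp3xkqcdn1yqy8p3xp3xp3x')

None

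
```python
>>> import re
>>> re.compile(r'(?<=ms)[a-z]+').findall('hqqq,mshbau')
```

Because the assertion is zero-width, the text it checks is not consumed and won't appear in the result.
Scanning left to right: at [7:11] → 'hbau'.
With no groups in the pattern, `findall` gives back each whole match — 1 here.

['hbau']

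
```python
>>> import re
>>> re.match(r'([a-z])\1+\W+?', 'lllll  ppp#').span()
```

(0, 6)

`\1` has to match the exact text group 1 already captured.
`re.match` won't scan ahead — the pattern has to work from the very first character.
The match spans [0:6] → 'lllll '.
Captured: group 1 = 'l'.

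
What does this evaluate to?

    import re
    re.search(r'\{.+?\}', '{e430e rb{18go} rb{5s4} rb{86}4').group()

'{e430e rb{18go}'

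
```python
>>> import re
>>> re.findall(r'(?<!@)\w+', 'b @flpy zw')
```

['b', 'lpy', 'zw']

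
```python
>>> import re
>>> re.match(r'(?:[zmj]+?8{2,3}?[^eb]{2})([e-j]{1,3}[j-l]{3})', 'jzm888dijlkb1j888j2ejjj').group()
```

'jzm888dijlk'

This matches one or more of one of [zmj] (lazy), then 2 to 3 of a literal '8' (lazy), then exactly 2 of any character except [eb] (non-capturing group); then 1 to 3 of a character in [e-j], then exactly 3 of a character in [j-l] (captured).
`match` is anchored at position 0; if the pattern doesn't fit there, it returns None.
The match spans [0:11] → 'jzm888dijlk'.
Captured: group 1 = 'ijlk'.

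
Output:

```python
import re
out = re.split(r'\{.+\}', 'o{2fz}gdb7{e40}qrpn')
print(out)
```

['o', 'qrpn']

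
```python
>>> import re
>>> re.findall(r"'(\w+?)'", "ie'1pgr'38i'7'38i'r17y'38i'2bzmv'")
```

['1pgr', '7', 'r17y', '2bzmv']

Scanning left to right: at [2:8] match "'1pgr'", group 1 = '1pgr'; at [11:14] match "'7'", group 1 = '7'; at [17:23] match "'r17y'", group 1 = 'r17y'; at [26:33] match "'2bzmv'", group 1 = '2bzmv'.
`findall` collects group 1 from each match (4 total).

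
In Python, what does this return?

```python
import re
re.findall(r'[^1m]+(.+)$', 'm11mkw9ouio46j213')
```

The pattern matches one or more of any character except [1m]; then one or more of any character (captured); then anchored at the end.
Matches: at [4:17] match 'kw9ouio46j213', group 1 = '13'.
`findall` collects group 1 from the one match (1 total).

['13']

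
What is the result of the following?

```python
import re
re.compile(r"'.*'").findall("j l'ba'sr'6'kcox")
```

["'ba'sr'6'"]

Walking the string: at [3:12] → "'ba'sr'6'".
No capturing groups, so `findall` returns the 1 full match string.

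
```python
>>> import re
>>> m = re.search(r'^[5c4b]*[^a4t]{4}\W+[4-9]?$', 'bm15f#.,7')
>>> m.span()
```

Pattern: anchored at the start of the string; then zero or more of one of [5c4b], then exactly 4 of any character except [a4t]; then one or more of a non-word character, then optionally a character in [4-9]; then anchored at the end.
The match spans [0:9] → 'bm15f#.,7'.

(0, 9)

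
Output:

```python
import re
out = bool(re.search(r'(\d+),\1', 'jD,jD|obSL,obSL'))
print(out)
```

False

`\1` is not a pattern — it's the concrete string captured by group 1, re-applied verbatim.
`search` walks the string left to right and returns the first match it finds.
Here no position works, so the call returns None, and `bool(None)` is False.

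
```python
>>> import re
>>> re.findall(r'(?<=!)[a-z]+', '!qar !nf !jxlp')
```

['qar', 'nf', 'jxlp']

Lookahead/lookbehind check context without consuming it, so the matched span excludes the asserted characters.
Since nothing is captured, `findall` lists the 3 matched substrings directly.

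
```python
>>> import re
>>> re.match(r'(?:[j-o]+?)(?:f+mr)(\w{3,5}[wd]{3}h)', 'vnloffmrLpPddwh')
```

None

`re.match` won't scan ahead — the pattern has to work from the very first character.
Here the pattern fails at index 0, so the call returns None.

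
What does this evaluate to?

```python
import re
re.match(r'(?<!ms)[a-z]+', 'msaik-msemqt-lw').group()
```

'msaik'

`re.match` only tries the pattern at the start of the string.
The match spans [0:5] → 'msaik'.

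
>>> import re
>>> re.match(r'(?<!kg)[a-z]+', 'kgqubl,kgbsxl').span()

(0, 6)

The negative lookaround is zero-width — it rules out positions where the adjacent text would match, without consuming anything.
With `match`, the pattern is implicitly anchored at the beginning.
The match spans [0:6] → 'kgqubl'.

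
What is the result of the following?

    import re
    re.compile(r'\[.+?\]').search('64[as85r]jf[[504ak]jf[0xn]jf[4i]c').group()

The match spans [2:9] → '[as85r]'.

'[as85r]'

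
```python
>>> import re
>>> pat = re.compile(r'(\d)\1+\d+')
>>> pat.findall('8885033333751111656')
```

`\1` has to match the exact text group 1 already captured.
With a single group, `findall` returns only what that group captured — 1 item.

['8']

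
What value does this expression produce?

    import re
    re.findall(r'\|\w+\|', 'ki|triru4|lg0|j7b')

Walking the string: at [2:10] → '|triru4|'.
With no groups in the pattern, `findall` gives back each whole match — 1 here.

['|triru4|']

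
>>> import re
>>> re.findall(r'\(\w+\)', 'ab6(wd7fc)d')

['(wd7fc)']

`findall` yields the raw match text (1 of them) because the pattern has no groups.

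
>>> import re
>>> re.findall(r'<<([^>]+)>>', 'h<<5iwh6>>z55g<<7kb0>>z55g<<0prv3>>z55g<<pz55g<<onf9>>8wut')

`findall` collects group 1 from each match (4 total).

['5iwh6', '7kb0', '0prv3', 'pz55g<<onf9']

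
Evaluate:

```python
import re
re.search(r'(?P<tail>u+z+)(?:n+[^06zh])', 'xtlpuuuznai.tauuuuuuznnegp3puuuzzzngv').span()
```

(4, 10)

This matches one or more of the literal 'u', then one or more of a literal 'z' (captured as 'tail'); then one or more of the literal 'n', then any character except [06zh] (non-capturing group).
Unlike `match`, `search` isn't anchored — it looks for the pattern anywhere in the string.
The match spans [4:10] → 'uuuzna'.
Captured: group 1 = 'uuuz'.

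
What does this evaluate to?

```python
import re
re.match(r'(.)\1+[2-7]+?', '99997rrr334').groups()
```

('9',)

`\1` has to match the exact text group 1 already captured.
`re.match` won't scan ahead — the pattern has to work from the very first character.
The match spans [0:5] → '99997'.
Captured: group 1 = '9'.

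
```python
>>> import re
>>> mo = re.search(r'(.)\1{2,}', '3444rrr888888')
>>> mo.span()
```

(1, 4)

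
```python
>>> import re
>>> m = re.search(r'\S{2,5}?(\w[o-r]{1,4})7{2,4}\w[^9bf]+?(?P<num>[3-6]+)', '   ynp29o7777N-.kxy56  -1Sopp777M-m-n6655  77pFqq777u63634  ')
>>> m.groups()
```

('9o', '56')

Pattern: 2 to 5 of a non-whitespace character (lazy); then a word character, then 1 to 4 of a character in [o-r] (captured); then 2 to 4 of the literal '7', then a word character; then one or more of any character except [9bf] (lazy); then one or more of a character in [3-6] (captured as 'num').
The `?` after the quantifier makes it lazy — it takes as little as possible before letting the rest of the pattern try.
`re.search` tries every starting position until one works.
The match spans [3:21] → 'ynp29o7777N-.kxy56'.
Captured: group 1 = '9o', group 2 = '56'.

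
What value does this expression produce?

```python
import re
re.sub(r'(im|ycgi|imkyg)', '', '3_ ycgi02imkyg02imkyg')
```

'3_ 02kyg02kyg'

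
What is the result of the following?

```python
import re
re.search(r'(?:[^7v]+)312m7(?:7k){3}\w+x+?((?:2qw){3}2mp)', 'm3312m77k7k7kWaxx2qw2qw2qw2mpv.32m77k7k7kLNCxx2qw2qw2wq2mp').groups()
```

('2qw2qw2qw2mp',)

Pattern: one or more of any character except [7v] (non-capturing group); then the literal '312', then the literal 'm7', then the literal '7k' repeated 3 times; then one or more of a word character, then one or more of a literal 'x' (lazy); then the literal '2qw' repeated 3 times, then the literal '2mp' (captured).
`search` walks the string left to right and returns the first match it finds.
The match spans [0:29] → 'm3312m77k7k7kWaxx2qw2qw2qw2mp'.
Captured: group 1 = '2qw2qw2qw2mp'.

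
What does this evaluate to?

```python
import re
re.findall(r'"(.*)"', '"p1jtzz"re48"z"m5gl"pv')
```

['p1jtzz"re48"z"m5gl']

Because there's exactly one group, `findall` drops the full match and keeps group 1 from the one hit.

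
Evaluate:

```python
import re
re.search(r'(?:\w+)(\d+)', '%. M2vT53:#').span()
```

(3, 9)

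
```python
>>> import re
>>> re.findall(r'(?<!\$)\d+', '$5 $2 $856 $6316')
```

['56', '316']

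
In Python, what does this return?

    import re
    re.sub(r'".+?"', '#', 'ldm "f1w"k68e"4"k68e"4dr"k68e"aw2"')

A `+?`/`*?`/`{m,n}?` starts at its minimum and grows only as far as needed for what follows to match.
Every occurrence is swapped for '#'.

'ldm #k68e#k68e#k68e#'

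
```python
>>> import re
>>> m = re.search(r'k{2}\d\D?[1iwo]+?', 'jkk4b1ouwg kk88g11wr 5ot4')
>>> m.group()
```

The match spans [1:6] → 'kk4b1'.

'kk4b1'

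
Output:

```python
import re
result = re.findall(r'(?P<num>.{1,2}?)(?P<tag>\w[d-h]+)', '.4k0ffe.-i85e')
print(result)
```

[('4k', '0ffe'), ('i8', '5e')]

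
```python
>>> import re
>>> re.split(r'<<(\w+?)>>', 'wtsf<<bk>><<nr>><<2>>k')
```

['wtsf', 'bk', '', 'nr', '', '2', 'k']

With a capturing group present, the delimiter's captured portion is kept in the result list.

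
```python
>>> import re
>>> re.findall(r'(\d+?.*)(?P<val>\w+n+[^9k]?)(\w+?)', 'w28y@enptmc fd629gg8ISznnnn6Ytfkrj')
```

[('28y@enptmc fd629gg8ISznn', 'nn6', 'Y')]

The `?` after the quantifier makes it lazy — it takes as little as possible before letting the rest of the pattern try.
With 3 capturing groups, `findall` returns a 3-tuple per match.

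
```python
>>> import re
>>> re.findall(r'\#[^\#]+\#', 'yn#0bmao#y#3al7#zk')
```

With no groups in the pattern, `findall` gives back each whole match — 2 here.

['#0bmao#', '#3al7#']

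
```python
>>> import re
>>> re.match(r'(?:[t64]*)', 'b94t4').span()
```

(0, 0)

With `match`, the pattern is implicitly anchored at the beginning.
The match spans [0:0] → ''.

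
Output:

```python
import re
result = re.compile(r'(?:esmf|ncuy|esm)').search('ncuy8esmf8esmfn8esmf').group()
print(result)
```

ncuy

Unlike `match`, `search` isn't anchored — it looks for the pattern anywhere in the string.
The match spans [0:4] → 'ncuy'.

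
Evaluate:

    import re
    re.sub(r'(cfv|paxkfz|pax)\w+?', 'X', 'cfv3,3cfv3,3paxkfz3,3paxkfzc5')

'X,3X,3X,3X5'

Alternation isn't longest-match — the leftmost alternative that fits at this position is chosen.
Each match is replaced by 'X'.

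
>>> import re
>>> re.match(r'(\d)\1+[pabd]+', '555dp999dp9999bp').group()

`match` is anchored at position 0; if the pattern doesn't fit there, it returns None.
The match spans [0:5] → '555dp'.

'555dp'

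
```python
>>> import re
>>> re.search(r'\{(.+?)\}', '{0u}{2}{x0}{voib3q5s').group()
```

'{0u}'

With the lazy modifier that quantifier settles for the fewest repetitions that let the rest of the pattern succeed (the atoms after it are unaffected and can still be greedy).
The match spans [0:4] → '{0u}'.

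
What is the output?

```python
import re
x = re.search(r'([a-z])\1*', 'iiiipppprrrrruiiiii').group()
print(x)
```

`\1` is not a pattern — it's the concrete string captured by group 1, re-applied verbatim.
The match spans [0:4] → 'iiii'.

iiii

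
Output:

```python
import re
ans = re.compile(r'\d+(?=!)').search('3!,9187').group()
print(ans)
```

3

The `(?=…)`/`(?<=…)` assertion just peeks at neighbouring text; it doesn't advance the match position.
The match spans [0:1] → '3'.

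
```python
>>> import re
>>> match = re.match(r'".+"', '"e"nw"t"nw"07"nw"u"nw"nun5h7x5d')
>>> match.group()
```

`re.match` won't scan ahead — the pattern has to work from the very first character.
The match spans [0:22] → '"e"nw"t"nw"07"nw"u"nw"'.

'"e"nw"t"nw"07"nw"u"nw"'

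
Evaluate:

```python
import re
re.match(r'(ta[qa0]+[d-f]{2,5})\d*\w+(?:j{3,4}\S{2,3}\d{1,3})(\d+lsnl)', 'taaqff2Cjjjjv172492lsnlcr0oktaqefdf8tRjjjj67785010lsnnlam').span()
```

(0, 23)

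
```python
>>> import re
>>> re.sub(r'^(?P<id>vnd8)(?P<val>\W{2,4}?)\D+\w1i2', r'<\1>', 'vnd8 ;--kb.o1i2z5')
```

Pattern: anchored at the start of the string; then the literal 'v', then the literal 'nd8' (captured as 'id'); then 2 to 4 of a non-word character (lazy) (captured as 'val'); then one or more of a non-digit; then a word character, then the literal '1i2'.
Matches: at [0:15] → 'vnd8 ;--kb.o1i2'.
`\1` in the replacement pulls in group 1's text for each match.

'<vnd8>z5'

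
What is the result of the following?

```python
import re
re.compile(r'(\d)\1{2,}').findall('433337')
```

`\1` is not a pattern — it's the concrete string captured by group 1, re-applied verbatim.
Scanning left to right: at [1:5] match '3333', group 1 = '3'.
Because there's exactly one group, `findall` drops the full match and keeps group 1 from the one hit.

['3']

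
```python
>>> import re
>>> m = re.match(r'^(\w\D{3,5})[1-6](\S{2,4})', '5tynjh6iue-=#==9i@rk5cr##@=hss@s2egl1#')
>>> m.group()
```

Pattern: anchored at the start of the string; then a word character, then 3 to 5 of a non-digit (captured); then a character in [1-6]; then 2 to 4 of a non-whitespace character (captured).
With `match`, the pattern is implicitly anchored at the beginning.
The match spans [0:11] → '5tynjh6iue-'.
Captured: group 1 = '5tynjh', group 2 = 'iue-'.

'5tynjh6iue-'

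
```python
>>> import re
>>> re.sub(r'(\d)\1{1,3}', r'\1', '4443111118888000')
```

'431180'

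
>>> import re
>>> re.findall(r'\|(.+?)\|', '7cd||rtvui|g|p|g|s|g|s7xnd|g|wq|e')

The `?` after the quantifier makes it lazy — it takes as little as possible before letting the rest of the pattern try.
Scanning left to right: at [3:11] match '||rtvui|', group 1 = '|rtvui'; at [12:15] match '|p|', group 1 = 'p'; at [16:19] match '|s|', group 1 = 's'; at [20:27] match '|s7xnd|', group 1 = 's7xnd'; at [28:32] match '|wq|', group 1 = 'wq'.
`findall` collects group 1 from each match (5 total).

['|rtvui', 'p', 's', 's7xnd', 'wq']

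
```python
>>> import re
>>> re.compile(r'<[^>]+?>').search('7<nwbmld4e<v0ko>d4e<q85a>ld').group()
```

'<nwbmld4e<v0ko>'

The match spans [1:16] → '<nwbmld4e<v0ko>'.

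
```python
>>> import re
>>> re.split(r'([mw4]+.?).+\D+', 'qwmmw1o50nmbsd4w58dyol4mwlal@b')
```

This matches one or more of one of [mw4], then optionally any character (captured); then one or more of any character; then one or more of a non-digit.
Matches to split on: at [1:30] → 'wmmw1o50nmbsd4w58dyol4mwlal@b'.
`re.split` interleaves the captured-group text with the surrounding fragments.

['q', 'wmmw1', '']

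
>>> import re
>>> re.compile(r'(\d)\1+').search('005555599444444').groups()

The match spans [0:2] → '00'.
Captured: group 1 = '0'.

('0',)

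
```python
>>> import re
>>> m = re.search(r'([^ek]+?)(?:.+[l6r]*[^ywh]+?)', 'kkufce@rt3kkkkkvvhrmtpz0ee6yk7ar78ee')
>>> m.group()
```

This matches one or more of any character except [ek] (lazy) (captured); then one or more of any character, then zero or more of one of [l6r], then one or more of any character except [ywh] (lazy) (non-capturing group).
Unlike `match`, `search` isn't anchored — it looks for the pattern anywhere in the string.
The match spans [2:36] → 'ufce@rt3kkkkkvvhrmtpz0ee6yk7ar78ee'.
Captured: group 1 = 'u'.

'ufce@rt3kkkkkvvhrmtpz0ee6yk7ar78ee'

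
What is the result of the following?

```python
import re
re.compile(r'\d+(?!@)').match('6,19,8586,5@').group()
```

'6'

With `match`, the pattern is implicitly anchored at the beginning.
The match spans [0:1] → '6'.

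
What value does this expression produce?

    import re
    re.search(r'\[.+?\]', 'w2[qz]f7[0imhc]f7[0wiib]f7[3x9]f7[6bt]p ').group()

'[qz]'

With the lazy modifier that quantifier settles for the fewest repetitions that let the rest of the pattern succeed (the atoms after it are unaffected and can still be greedy).
The match spans [2:6] → '[qz]'.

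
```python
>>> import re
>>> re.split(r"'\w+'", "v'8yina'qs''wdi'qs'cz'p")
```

['v', "qs'", 'qs', 'p']

Matches to split on: at [1:8] → "'8yina'"; at [11:16] → "'wdi'"; at [18:22] → "'cz'".
The string is cut at each match, leaving 4 pieces.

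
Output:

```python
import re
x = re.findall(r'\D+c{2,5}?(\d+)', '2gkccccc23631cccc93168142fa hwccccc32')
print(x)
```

['23631', '93168142', '32']

This matches one or more of a non-digit, then 2 to 5 of the literal 'c' (lazy); then one or more of a digit (captured).
Walking the string: at [1:13] match 'gkccccc23631', group 1 = '23631'; at [13:25] match 'cccc93168142', group 1 = '93168142'; at [25:37] match 'fa hwccccc32', group 1 = '32'.
With a single group, `findall` returns only what that group captured — 3 items.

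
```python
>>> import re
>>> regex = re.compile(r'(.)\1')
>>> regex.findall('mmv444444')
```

['m', '4', '4', '4']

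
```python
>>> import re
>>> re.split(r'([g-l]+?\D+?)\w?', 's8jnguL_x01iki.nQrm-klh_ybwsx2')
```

Pattern: one or more of a character in [g-l] (lazy), then one or more of a non-digit (lazy) (captured); then optionally a word character.
Matches to split on: at [2:5] → 'jng'; at [11:14] → 'iki'; at [20:23] → 'klh'.
`re.split` interleaves the captured-group text with the surrounding fragments.

['s8', 'jn', 'uL_x01', 'ik', '.nQrm-', 'kl', '_ybwsx2']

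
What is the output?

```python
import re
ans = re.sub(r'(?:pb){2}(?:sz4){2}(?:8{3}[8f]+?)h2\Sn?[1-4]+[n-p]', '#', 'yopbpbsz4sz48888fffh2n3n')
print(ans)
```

yo#

This matches the literal 'pb' repeated 2 times, then the literal 'sz4' repeated 2 times; then exactly 3 of a literal '8', then one or more of one of [8f] (lazy) (non-capturing group); then the literal 'h2', then a non-whitespace character, then optionally the literal 'n'; then one or more of a character in [1-4], then a character in [n-p].
Every occurrence is swapped for '#'.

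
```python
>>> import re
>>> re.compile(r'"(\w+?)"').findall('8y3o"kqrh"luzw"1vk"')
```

['kqrh', '1vk']

Matches: at [4:10] match '"kqrh"', group 1 = 'kqrh'; at [14:19] match '"1vk"', group 1 = '1vk'.
One capturing group, so `findall` returns just the captured substring from each match — 2 in all.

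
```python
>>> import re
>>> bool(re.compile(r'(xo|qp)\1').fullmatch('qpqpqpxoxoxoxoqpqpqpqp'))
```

For `fullmatch`, every character of the input must be accounted for by the pattern.
Here the string isn't matched end-to-end, so the call returns None, and `bool(None)` is False.

False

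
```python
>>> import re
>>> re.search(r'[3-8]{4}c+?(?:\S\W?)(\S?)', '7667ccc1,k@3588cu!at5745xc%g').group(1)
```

The pattern matches exactly 4 of a character in [3-8], then one or more of the literal 'c' (lazy); then a non-whitespace character, then optionally a non-word character (non-capturing group); then optionally a non-whitespace character (captured).
Unlike `match`, `search` isn't anchored — it looks for the pattern anywhere in the string.
The match spans [0:7] → '7667ccc'.
Captured: group 1 = 'c'.

'c'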